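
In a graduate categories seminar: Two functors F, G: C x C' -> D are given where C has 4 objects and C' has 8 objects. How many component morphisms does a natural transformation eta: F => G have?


A natural transformation eta: F => G assigns one component morphism per
object of the domain category.
The domain is the product category C x C', so
|Ob(C x C')| = |Ob(C)| * |Ob(C')| = 4 * 8 = 32.
Therefore eta has 32 component morphisms.

32


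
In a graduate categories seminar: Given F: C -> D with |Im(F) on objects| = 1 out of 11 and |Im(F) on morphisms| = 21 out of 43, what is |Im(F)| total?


The image of F consists of distinct objects and distinct morphisms.
|Im(F)| on objects = 1
|Im(F)| on morphisms = 21
Total image cardinality = 1 + 21 = 22

22


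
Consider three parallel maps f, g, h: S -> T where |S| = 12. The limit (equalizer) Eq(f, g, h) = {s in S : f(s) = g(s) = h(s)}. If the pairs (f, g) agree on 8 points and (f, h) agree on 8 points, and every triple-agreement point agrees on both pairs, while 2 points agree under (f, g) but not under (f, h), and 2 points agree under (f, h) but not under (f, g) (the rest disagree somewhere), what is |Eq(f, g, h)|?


Eq(f, g, h) is the triple-agreement set: points in S where all three
maps take the same value. Using inclusion-exclusion on the pairwise data:
Pair (f, g) agrees on 8 points; pair (f, h) on 8 points.
Points agreeing under (f, g) but not (f, h) = 2; under (f, h) but not (f, g) = 2.
Triple-agreement = agreement-in-(f, g) minus points that agree under (f, g) but not (f, h):
|Eq(f, g, h)| = 8 - 2 = 6
(cross-check via (f, h): 8 - 2 = 6.)

6


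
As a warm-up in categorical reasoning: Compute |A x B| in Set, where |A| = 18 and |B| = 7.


In Set, the product A x B is the Cartesian product.
By the universal property, |A x B| = |A| * |B|.
|A x B| = 18 * 7 = 126

126


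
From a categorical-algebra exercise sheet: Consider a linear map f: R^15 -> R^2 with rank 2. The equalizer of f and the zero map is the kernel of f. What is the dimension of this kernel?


The equalizer of f and the zero map is ker(f).
By the rank-nullity theorem: dim(ker(f)) = dim(domain) - rank(f).
dim(ker(f)) = 15 - 2 = 13

13


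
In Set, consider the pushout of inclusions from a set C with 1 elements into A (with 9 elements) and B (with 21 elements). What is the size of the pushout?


The pushout A +_C B identifies the images of C in A and B.
|A +_C B| = |A| + |B| - |C| (for injections).
= 9 + 21 - 1 = 29

29


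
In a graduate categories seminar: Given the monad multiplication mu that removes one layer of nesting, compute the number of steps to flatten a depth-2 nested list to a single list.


Each application of mu: T^2 -> T removes one layer of nesting.
Starting at depth 2 (i.e., T^2(X)), we need to reach T(X).
Number of mu applications = 2 - 1 = 1

1


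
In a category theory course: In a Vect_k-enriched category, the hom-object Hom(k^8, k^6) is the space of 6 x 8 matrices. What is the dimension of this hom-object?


In Vect-enriched categories, Hom(k^n, k^m) is the space of m x n matrices.
dim(Hom(k^8, k^6)) = 6 * 8 = 48

48


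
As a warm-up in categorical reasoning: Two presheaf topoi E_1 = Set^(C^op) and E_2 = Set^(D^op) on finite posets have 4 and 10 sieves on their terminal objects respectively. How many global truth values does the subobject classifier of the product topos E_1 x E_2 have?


In a product of presheaf topoi E_1 x E_2, the subobject classifier
is Omega = Omega_1 x Omega_2 (componentwise), so
|Omega(top)| = |Omega_1(top_1)| * |Omega_2(top_2)|.
= 4 * 10 = 40.

40


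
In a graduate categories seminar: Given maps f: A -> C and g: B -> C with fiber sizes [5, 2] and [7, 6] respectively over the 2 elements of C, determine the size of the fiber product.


The pullback A x_C B consists of pairs (a, b) with f(a) = g(b).
For each element c in C, the fiber product has |f^-1(c)| * |g^-1(c)| elements.
Summing over C: 5 * 7 + 2 * 6
= 35 + 12 = 47

47


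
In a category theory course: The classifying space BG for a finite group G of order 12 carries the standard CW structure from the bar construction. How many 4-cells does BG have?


In the bar-construction CW model of BG, the n-cells are indexed by
n-tuples [g_1|...|g_n] of non-identity elements of G (degenerate
simplices with some g_i = e do not contribute cells), so there are
(|G| - 1)^n n-cells.
For dim = 4 with |G| = 12:
cells = (12 - 1)^4 = 11^4 = 14641

14641


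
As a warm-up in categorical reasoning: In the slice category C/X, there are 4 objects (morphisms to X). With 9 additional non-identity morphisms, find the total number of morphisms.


In the slice category C/X, objects are morphisms to X.
Identity morphisms: 4 (one per object of C/X).
Non-identity morphisms: 9.
Total = 4 + 9 = 13

13


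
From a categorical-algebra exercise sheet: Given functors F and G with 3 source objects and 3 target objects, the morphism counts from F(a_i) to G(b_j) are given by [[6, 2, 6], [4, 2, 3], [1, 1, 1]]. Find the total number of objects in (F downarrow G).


Objects of (F downarrow G) are triples (a, b, h: F(a)->G(b)).
The count equals the sum of all entries in the hom-matrix.
sum(row 0) = 14
sum(row 1) = 9
sum(row 2) = 3
Grand total = 26

26


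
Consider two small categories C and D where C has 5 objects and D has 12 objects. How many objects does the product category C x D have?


The product category C x D has objects that are pairs (c, d).
Number of pairs = |Ob(C)| * |Ob(D)| = 5 * 12 = 60

60


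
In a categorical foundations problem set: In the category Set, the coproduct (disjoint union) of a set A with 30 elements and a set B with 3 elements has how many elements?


In Set, the coproduct A + B is the disjoint union.
|A + B| = |A| + |B| = 30 + 3 = 33

33


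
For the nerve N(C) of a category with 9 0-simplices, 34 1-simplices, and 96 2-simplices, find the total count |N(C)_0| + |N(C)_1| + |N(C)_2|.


The 2-skeleton of the nerve N(C) consists of simplices in dimensions 0, 1, 2:
  |N(C)_0| = 9 (objects)
  |N(C)_1| = 34 (morphisms)
  |N(C)_2| = 96 (composable pairs)
Total = 9 + 34 + 96 = 139

139


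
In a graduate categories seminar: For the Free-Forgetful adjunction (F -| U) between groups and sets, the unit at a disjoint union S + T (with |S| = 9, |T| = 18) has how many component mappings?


The unit eta_X: X -> U(F(X)) of the Free-Forgetful adjunction
maps each element of X to a generator of F(X). For X = S + T (disjoint
union in Set), |S + T| = |S| + |T|.
Total mappings = 9 + 18 = 27.

27


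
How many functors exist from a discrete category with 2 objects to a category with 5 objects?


A functor from a discrete category C to D is determined by
where each object maps. Each of the 2 objects of C can map
to any of the 5 objects of D independently.
Number of functors = 5^2 = 25

25


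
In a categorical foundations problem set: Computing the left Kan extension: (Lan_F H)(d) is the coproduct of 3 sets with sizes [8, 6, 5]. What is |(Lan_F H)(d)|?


Pointwise, the left Kan extension (Lan_F H)(d) is the colimit, indexed
by the comma category (F downarrow d), of H composed with the
projection (F downarrow d) -> C. Here that colimit is given
as a coproduct (disjoint union) of sets, so its cardinality is the
sum of the sizes of the summands.
Coproduct of sets with sizes: 8 + 6 + 5
= 19

19


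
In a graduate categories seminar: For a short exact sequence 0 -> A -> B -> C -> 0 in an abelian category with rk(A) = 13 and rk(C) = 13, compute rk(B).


For a short exact sequence 0 -> A -> B -> C -> 0,
rank is additive: rank(B) = rank(A) + rank(C).
rank(B) = 13 + 13 = 26

26


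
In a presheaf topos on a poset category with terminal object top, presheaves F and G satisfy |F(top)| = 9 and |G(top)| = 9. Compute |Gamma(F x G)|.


Global sections of a presheaf on a poset with terminal top satisfy
Gamma(H) ~ H(top). Presheaves admit pointwise products, so
(F x G)(top) = F(top) x G(top) (Cartesian product).
|Gamma(F x G)| = |F(top)| * |G(top)| = 9 * 9 = 81.

81


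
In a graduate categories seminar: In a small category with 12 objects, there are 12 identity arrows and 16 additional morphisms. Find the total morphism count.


Each object has an identity morphism, giving 12 identities.
Adding the 16 non-identity morphisms:
Total = 12 + 16 = 28

28


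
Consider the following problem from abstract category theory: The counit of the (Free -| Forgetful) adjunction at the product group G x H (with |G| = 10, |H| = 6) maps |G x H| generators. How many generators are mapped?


The counit epsilon_K: F(U(K)) -> K of the Free-Forgetful adjunction
maps |K| generators of F(U(K)) into K. For K = G x H (the product group),
|G x H| = |G| * |H|.
Total generators mapped = 10 * 6 = 60.

60


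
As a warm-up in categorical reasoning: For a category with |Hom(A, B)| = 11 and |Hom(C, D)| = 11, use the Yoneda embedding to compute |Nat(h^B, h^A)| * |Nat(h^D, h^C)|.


By the Yoneda lemma, Nat(h^B, h^A) is isomorphic to Hom(A, B),
so |Nat(h^B, h^A)| = |Hom(A, B)| and |Nat(h^D, h^C)| = |Hom(C, D)|.
|Hom(A, B)| = 11, |Hom(C, D)| = 11.
|Nat(h^B, h^A) x Nat(h^D, h^C)| = 11 * 11 = 121

121


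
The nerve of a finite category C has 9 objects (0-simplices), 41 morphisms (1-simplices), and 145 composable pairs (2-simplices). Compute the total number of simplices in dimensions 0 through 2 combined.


The 2-skeleton of the nerve N(C) consists of simplices in dimensions 0, 1, 2:
  |N(C)_0| = 9 (objects)
  |N(C)_1| = 41 (morphisms)
  |N(C)_2| = 145 (composable pairs)
Total = 9 + 41 + 145 = 195

195


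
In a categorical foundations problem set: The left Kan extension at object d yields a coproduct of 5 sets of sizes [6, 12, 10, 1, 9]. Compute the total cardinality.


Pointwise, the left Kan extension (Lan_F H)(d) is the colimit, indexed
by the comma category (F downarrow d), of H composed with the
projection (F downarrow d) -> C. Here that colimit is given
as a coproduct (disjoint union) of sets, so its cardinality is the
sum of the sizes of the summands.
Coproduct of sets with sizes: 6 + 12 + 10 + 1 + 9
= 38

38


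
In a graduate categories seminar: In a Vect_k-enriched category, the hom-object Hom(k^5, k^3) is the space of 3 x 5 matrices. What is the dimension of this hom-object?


In Vect-enriched categories, Hom(k^n, k^m) is the space of m x n matrices.
dim(Hom(k^5, k^3)) = 3 * 5 = 15

15


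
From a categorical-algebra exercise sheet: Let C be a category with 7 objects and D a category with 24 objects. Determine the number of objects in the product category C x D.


The product category C x D has objects that are pairs (c, d).
Number of pairs = |Ob(C)| * |Ob(D)| = 7 * 24 = 168

168


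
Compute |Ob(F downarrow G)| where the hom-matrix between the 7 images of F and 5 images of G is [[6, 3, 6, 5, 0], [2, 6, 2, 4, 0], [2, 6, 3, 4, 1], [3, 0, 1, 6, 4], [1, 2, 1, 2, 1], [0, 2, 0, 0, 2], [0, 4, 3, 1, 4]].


Objects of (F downarrow G) are triples (a, b, h: F(a)->G(b)).
The count equals the sum of all entries in the hom-matrix.
sum(row 0) = 20
sum(row 1) = 14
sum(row 2) = 16
sum(row 3) = 14
sum(row 4) = 7
sum(row 5) = 4
sum(row 6) = 12
Grand total = 87

87


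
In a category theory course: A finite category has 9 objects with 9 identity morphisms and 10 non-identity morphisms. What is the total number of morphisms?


Each object has an identity morphism, giving 9 identities.
Adding the 10 non-identity morphisms:
Total = 9 + 10 = 19

19


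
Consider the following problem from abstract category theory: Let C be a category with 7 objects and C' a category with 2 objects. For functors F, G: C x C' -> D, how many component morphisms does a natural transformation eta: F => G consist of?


A natural transformation eta: F => G assigns one component morphism per
object of the domain category.
The domain is the product category C x C', so
|Ob(C x C')| = |Ob(C)| * |Ob(C')| = 7 * 2 = 14.
Therefore eta has 14 component morphisms.

14


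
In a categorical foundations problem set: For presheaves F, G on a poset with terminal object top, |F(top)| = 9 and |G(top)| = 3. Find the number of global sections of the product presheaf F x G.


Global sections of a presheaf on a poset with terminal top satisfy
Gamma(H) ~ H(top). Presheaves admit pointwise products, so
(F x G)(top) = F(top) x G(top) (Cartesian product).
|Gamma(F x G)| = |F(top)| * |G(top)| = 9 * 3 = 27.

27


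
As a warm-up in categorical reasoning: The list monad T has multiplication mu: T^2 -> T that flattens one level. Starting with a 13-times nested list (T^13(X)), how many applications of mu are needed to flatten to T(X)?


Each application of mu: T^2 -> T removes one layer of nesting.
Starting at depth 13 (i.e., T^13(X)), we need to reach T(X).
Number of mu applications = 13 - 1 = 12

12


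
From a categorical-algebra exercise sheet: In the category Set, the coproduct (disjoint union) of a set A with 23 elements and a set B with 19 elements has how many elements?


In Set, the coproduct A + B is the disjoint union.
|A + B| = |A| + |B| = 23 + 19 = 42

42


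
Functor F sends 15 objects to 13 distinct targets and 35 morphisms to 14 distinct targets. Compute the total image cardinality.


The image of F consists of distinct objects and distinct morphisms.
|Im(F)| on objects = 13
|Im(F)| on morphisms = 14
Total image cardinality = 13 + 14 = 27

27


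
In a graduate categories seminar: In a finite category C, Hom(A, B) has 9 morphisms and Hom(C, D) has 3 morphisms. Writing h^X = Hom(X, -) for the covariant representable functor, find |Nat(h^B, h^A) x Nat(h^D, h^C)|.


By the Yoneda lemma, Nat(h^B, h^A) is isomorphic to Hom(A, B),
so |Nat(h^B, h^A)| = |Hom(A, B)| and |Nat(h^D, h^C)| = |Hom(C, D)|.
|Hom(A, B)| = 9, |Hom(C, D)| = 3.
|Nat(h^B, h^A) x Nat(h^D, h^C)| = 9 * 3 = 27

27


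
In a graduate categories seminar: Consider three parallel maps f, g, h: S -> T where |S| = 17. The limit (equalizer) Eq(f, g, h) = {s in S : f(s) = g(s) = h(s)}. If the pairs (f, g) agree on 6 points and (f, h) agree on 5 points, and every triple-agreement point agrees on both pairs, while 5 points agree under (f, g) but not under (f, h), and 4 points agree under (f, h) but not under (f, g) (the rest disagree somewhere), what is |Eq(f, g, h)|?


Eq(f, g, h) is the triple-agreement set: points in S where all three
maps take the same value. Using inclusion-exclusion on the pairwise data:
Pair (f, g) agrees on 6 points; pair (f, h) on 5 points.
Points agreeing under (f, g) but not (f, h) = 5; under (f, h) but not (f, g) = 4.
Triple-agreement = agreement-in-(f, g) minus points that agree under (f, g) but not (f, h):
|Eq(f, g, h)| = 6 - 5 = 1
(cross-check via (f, h): 5 - 4 = 1.)

1


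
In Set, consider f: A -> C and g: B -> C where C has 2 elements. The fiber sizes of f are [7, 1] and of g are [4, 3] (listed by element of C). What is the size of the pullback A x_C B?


The pullback A x_C B consists of pairs (a, b) with f(a) = g(b).
For each element c in C, the fiber product has |f^-1(c)| * |g^-1(c)| elements.
Summing over C: 7 * 4 + 1 * 3
= 28 + 3 = 31

31


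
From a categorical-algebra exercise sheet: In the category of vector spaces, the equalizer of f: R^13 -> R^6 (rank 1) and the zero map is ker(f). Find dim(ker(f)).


The equalizer of f and the zero map is ker(f).
By the rank-nullity theorem: dim(ker(f)) = dim(domain) - rank(f).
dim(ker(f)) = 13 - 1 = 12

12


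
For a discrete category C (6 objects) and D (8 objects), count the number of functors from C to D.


A functor from a discrete category C to D is determined by
where each object maps. Each of the 6 objects of C can map
to any of the 8 objects of D independently.
Number of functors = 8^6 = 262144

262144


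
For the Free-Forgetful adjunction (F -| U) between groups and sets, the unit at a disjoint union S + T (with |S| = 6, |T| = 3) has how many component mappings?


The unit eta_X: X -> U(F(X)) of the Free-Forgetful adjunction
maps each element of X to a generator of F(X). For X = S + T (disjoint
union in Set), |S + T| = |S| + |T|.
Total mappings = 6 + 3 = 9.

9


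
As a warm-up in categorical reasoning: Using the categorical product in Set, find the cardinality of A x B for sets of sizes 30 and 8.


In Set, the product A x B is the Cartesian product.
By the universal property, |A x B| = |A| * |B|.
|A x B| = 30 * 8 = 240

240


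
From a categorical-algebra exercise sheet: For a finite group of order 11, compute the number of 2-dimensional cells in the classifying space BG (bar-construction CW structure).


In the bar-construction CW model of BG, the n-cells are indexed by
n-tuples [g_1|...|g_n] of non-identity elements of G (degenerate
simplices with some g_i = e do not contribute cells), so there are
(|G| - 1)^n n-cells.
For dim = 2 with |G| = 11:
cells = (11 - 1)^2 = 10^2 = 100

100


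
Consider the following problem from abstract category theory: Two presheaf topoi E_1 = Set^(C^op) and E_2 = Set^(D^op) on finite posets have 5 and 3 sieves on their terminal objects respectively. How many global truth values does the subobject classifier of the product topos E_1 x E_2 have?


In a product of presheaf topoi E_1 x E_2, the subobject classifier
is Omega = Omega_1 x Omega_2 (componentwise), so
|Omega(top)| = |Omega_1(top_1)| * |Omega_2(top_2)|.
= 5 * 3 = 15.

15


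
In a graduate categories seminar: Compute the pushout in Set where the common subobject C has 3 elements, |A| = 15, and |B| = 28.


The pushout A +_C B identifies the images of C in A and B.
|A +_C B| = |A| + |B| - |C| (for injections).
= 15 + 28 - 3 = 40

40


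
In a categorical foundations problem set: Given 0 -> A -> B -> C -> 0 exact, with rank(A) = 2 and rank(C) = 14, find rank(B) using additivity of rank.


For a short exact sequence 0 -> A -> B -> C -> 0,
rank is additive: rank(B) = rank(A) + rank(C).
rank(B) = 2 + 14 = 16

16


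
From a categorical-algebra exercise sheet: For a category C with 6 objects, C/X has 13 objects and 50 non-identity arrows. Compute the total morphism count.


In the slice category C/X, objects are morphisms to X.
Identity morphisms: 13 (one per object of C/X).
Non-identity morphisms: 50.
Total = 13 + 50 = 63

63


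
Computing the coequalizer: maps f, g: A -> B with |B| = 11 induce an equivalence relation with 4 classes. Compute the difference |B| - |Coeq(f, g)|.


The coequalizer Coeq(f, g) = B / ~ has one element per equivalence class.
|B| = 11, |Coeq(f, g)| = 4.
|B| - |Coeq(f, g)| = 11 - 4 = 7.

7


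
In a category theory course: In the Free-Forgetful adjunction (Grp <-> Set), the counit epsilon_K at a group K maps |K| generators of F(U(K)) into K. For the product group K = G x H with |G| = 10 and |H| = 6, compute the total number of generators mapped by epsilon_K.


The counit epsilon_K: F(U(K)) -> K of the Free-Forgetful adjunction
maps |K| generators of F(U(K)) into K. For K = G x H (the product group),
|G x H| = |G| * |H|.
Total generators mapped = 10 * 6 = 60.

60


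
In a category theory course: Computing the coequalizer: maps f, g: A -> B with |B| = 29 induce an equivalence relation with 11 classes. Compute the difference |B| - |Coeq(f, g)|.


The coequalizer Coeq(f, g) = B / ~ has one element per equivalence class.
|B| = 29, |Coeq(f, g)| = 11.
|B| - |Coeq(f, g)| = 29 - 11 = 18.

18


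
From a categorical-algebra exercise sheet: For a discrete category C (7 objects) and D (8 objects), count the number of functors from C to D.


A functor from a discrete category C to D is determined by
where each object maps. Each of the 7 objects of C can map
to any of the 8 objects of D independently.
Number of functors = 8^7 = 2097152

2097152


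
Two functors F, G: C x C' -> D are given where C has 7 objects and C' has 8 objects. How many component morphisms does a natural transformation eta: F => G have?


A natural transformation eta: F => G assigns one component morphism per
object of the domain category.
The domain is the product category C x C', so
|Ob(C x C')| = |Ob(C)| * |Ob(C')| = 7 * 8 = 56.
Therefore eta has 56 component morphisms.

56


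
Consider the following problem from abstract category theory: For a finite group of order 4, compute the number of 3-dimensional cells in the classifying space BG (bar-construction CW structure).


In the bar-construction CW model of BG, the n-cells are indexed by
n-tuples [g_1|...|g_n] of non-identity elements of G (degenerate
simplices with some g_i = e do not contribute cells), so there are
(|G| - 1)^n n-cells.
For dim = 3 with |G| = 4:
cells = (4 - 1)^3 = 3^3 = 27

27


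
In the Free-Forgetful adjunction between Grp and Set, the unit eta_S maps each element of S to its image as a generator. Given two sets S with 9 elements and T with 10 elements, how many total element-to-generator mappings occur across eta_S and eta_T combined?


The unit eta_X: X -> U(F(X)) of the Free-Forgetful adjunction
maps each element of X to a generator of F(X). For X = S + T (disjoint
union in Set), |S + T| = |S| + |T|.
Total mappings = 9 + 10 = 19.

19


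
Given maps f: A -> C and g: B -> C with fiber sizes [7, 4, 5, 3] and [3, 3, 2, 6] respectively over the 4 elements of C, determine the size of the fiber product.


The pullback A x_C B consists of pairs (a, b) with f(a) = g(b).
For each element c in C, the fiber product has |f^-1(c)| * |g^-1(c)| elements.
Summing over C: 7 * 3 + 4 * 3 + 5 * 2 + 3 * 6
= 21 + 12 + 10 + 18 = 61

61


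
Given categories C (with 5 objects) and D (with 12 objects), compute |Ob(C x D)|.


The product category C x D has objects that are pairs (c, d).
Number of pairs = |Ob(C)| * |Ob(D)| = 5 * 12 = 60

60


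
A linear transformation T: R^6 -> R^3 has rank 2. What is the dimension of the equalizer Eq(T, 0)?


The equalizer of f and the zero map is ker(f).
By the rank-nullity theorem: dim(ker(f)) = dim(domain) - rank(f).
dim(ker(f)) = 6 - 2 = 4

4


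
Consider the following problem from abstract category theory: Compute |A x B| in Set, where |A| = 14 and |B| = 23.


In Set, the product A x B is the Cartesian product.
By the universal property, |A x B| = |A| * |B|.
|A x B| = 14 * 23 = 322

322


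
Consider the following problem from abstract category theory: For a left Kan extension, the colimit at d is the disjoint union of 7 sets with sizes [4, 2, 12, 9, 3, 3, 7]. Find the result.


Pointwise, the left Kan extension (Lan_F H)(d) is the colimit, indexed
by the comma category (F downarrow d), of H composed with the
projection (F downarrow d) -> C. Here that colimit is given
as a coproduct (disjoint union) of sets, so its cardinality is the
sum of the sizes of the summands.
Coproduct of sets with sizes: 4 + 2 + 12 + 9 + 3 + 3 + 7
= 40

40


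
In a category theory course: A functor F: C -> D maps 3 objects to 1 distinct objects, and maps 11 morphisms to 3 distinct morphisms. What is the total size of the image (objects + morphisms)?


The image of F consists of distinct objects and distinct morphisms.
|Im(F)| on objects = 1
|Im(F)| on morphisms = 3
Total image cardinality = 1 + 3 = 4

4


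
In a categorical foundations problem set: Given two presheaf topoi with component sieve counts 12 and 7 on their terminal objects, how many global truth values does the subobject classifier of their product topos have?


In a product of presheaf topoi E_1 x E_2, the subobject classifier
is Omega = Omega_1 x Omega_2 (componentwise), so
|Omega(top)| = |Omega_1(top_1)| * |Omega_2(top_2)|.
= 12 * 7 = 84.

84


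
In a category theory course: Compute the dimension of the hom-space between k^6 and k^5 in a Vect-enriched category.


In Vect-enriched categories, Hom(k^n, k^m) is the space of m x n matrices.
dim(Hom(k^6, k^5)) = 5 * 6 = 30

30


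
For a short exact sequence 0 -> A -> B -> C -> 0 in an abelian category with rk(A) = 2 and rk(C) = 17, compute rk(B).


For a short exact sequence 0 -> A -> B -> C -> 0,
rank is additive: rank(B) = rank(A) + rank(C).
rank(B) = 2 + 17 = 19

19


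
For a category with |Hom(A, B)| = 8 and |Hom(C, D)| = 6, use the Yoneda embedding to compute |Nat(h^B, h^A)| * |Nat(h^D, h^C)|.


By the Yoneda lemma, Nat(h^B, h^A) is isomorphic to Hom(A, B),
so |Nat(h^B, h^A)| = |Hom(A, B)| and |Nat(h^D, h^C)| = |Hom(C, D)|.
|Hom(A, B)| = 8, |Hom(C, D)| = 6.
|Nat(h^B, h^A) x Nat(h^D, h^C)| = 8 * 6 = 48

48


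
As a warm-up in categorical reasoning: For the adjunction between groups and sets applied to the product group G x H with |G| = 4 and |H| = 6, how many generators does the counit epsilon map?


The counit epsilon_K: F(U(K)) -> K of the Free-Forgetful adjunction
maps |K| generators of F(U(K)) into K. For K = G x H (the product group),
|G x H| = |G| * |H|.
Total generators mapped = 4 * 6 = 24.

24


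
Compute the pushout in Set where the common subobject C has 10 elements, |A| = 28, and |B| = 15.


The pushout A +_C B identifies the images of C in A and B.
|A +_C B| = |A| + |B| - |C| (for injections).
= 28 + 15 - 10 = 33

33


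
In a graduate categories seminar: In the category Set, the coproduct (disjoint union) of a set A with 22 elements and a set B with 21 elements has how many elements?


In Set, the coproduct A + B is the disjoint union.
|A + B| = |A| + |B| = 22 + 21 = 43

43


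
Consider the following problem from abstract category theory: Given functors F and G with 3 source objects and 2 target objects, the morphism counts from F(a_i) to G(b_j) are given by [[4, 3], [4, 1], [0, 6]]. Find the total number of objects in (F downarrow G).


Objects of (F downarrow G) are triples (a, b, h: F(a)->G(b)).
The count equals the sum of all entries in the hom-matrix.
sum(row 0) = 7
sum(row 1) = 5
sum(row 2) = 6
Grand total = 18

18


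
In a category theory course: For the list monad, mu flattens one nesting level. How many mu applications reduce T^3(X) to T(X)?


Each application of mu: T^2 -> T removes one layer of nesting.
Starting at depth 3 (i.e., T^3(X)), we need to reach T(X).
Number of mu applications = 3 - 1 = 2

2


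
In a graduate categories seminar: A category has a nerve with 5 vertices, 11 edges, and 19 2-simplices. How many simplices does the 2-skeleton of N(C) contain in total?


The 2-skeleton of the nerve N(C) consists of simplices in dimensions 0, 1, 2:
  |N(C)_0| = 5 (objects)
  |N(C)_1| = 11 (morphisms)
  |N(C)_2| = 19 (composable pairs)
Total = 5 + 11 + 19 = 35

35


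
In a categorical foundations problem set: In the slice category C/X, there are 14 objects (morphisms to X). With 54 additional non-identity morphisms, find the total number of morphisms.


In the slice category C/X, objects are morphisms to X.
Identity morphisms: 14 (one per object of C/X).
Non-identity morphisms: 54.
Total = 14 + 54 = 68

68


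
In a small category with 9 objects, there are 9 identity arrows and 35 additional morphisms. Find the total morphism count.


Each object has an identity morphism, giving 9 identities.
Adding the 35 non-identity morphisms:
Total = 9 + 35 = 44

44


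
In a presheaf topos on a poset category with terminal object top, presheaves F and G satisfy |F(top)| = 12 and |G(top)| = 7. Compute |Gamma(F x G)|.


Global sections of a presheaf on a poset with terminal top satisfy
Gamma(H) ~ H(top). Presheaves admit pointwise products, so
(F x G)(top) = F(top) x G(top) (Cartesian product).
|Gamma(F x G)| = |F(top)| * |G(top)| = 12 * 7 = 84.

84


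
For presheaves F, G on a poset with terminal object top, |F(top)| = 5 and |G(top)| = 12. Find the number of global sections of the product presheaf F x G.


Global sections of a presheaf on a poset with terminal top satisfy
Gamma(H) ~ H(top). Presheaves admit pointwise products, so
(F x G)(top) = F(top) x G(top) (Cartesian product).
|Gamma(F x G)| = |F(top)| * |G(top)| = 5 * 12 = 60.

60


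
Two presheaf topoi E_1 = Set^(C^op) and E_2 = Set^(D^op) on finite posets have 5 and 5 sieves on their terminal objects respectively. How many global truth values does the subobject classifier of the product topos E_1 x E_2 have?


In a product of presheaf topoi E_1 x E_2, the subobject classifier
is Omega = Omega_1 x Omega_2 (componentwise), so
|Omega(top)| = |Omega_1(top_1)| * |Omega_2(top_2)|.
= 5 * 5 = 25.

25


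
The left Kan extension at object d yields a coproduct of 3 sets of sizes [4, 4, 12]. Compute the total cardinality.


Pointwise, the left Kan extension (Lan_F H)(d) is the colimit, indexed
by the comma category (F downarrow d), of H composed with the
projection (F downarrow d) -> C. Here that colimit is given
as a coproduct (disjoint union) of sets, so its cardinality is the
sum of the sizes of the summands.
Coproduct of sets with sizes: 4 + 4 + 12
= 20

20


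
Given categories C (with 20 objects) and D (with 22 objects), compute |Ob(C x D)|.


The product category C x D has objects that are pairs (c, d).
Number of pairs = |Ob(C)| * |Ob(D)| = 20 * 22 = 440

440


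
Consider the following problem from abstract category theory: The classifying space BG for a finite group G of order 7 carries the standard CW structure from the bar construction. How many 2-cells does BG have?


In the bar-construction CW model of BG, the n-cells are indexed by
n-tuples [g_1|...|g_n] of non-identity elements of G (degenerate
simplices with some g_i = e do not contribute cells), so there are
(|G| - 1)^n n-cells.
For dim = 2 with |G| = 7:
cells = (7 - 1)^2 = 6^2 = 36

36


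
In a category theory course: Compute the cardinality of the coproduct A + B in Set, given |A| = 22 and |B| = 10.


In Set, the coproduct A + B is the disjoint union.
|A + B| = |A| + |B| = 22 + 10 = 32

32


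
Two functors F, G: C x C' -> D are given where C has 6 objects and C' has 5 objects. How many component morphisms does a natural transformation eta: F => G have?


A natural transformation eta: F => G assigns one component morphism per
object of the domain category.
The domain is the product category C x C', so
|Ob(C x C')| = |Ob(C)| * |Ob(C')| = 6 * 5 = 30.
Therefore eta has 30 component morphisms.

30


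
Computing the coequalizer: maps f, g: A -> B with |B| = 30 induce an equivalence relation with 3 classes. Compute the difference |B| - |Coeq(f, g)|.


The coequalizer Coeq(f, g) = B / ~ has one element per equivalence class.
|B| = 30, |Coeq(f, g)| = 3.
|B| - |Coeq(f, g)| = 30 - 3 = 27.

27


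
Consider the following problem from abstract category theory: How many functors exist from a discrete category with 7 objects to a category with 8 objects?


A functor from a discrete category C to D is determined by
where each object maps. Each of the 7 objects of C can map
to any of the 8 objects of D independently.
Number of functors = 8^7 = 2097152

2097152


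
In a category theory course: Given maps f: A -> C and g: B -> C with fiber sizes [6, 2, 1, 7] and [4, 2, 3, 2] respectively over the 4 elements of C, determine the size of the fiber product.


The pullback A x_C B consists of pairs (a, b) with f(a) = g(b).
For each element c in C, the fiber product has |f^-1(c)| * |g^-1(c)| elements.
Summing over C: 6 * 4 + 2 * 2 + 1 * 3 + 7 * 2
= 24 + 4 + 3 + 14 = 45

45


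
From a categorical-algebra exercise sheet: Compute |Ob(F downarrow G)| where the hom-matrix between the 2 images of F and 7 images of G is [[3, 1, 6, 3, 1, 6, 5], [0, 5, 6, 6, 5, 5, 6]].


Objects of (F downarrow G) are triples (a, b, h: F(a)->G(b)).
The count equals the sum of all entries in the hom-matrix.
sum(row 0) = 25
sum(row 1) = 33
Grand total = 58

58


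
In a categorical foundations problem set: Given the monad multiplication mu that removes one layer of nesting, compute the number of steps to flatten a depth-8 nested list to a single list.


Each application of mu: T^2 -> T removes one layer of nesting.
Starting at depth 8 (i.e., T^8(X)), we need to reach T(X).
Number of mu applications = 8 - 1 = 7

7


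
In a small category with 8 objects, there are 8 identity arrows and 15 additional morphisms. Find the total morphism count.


Each object has an identity morphism, giving 8 identities.
Adding the 15 non-identity morphisms:
Total = 8 + 15 = 23

23


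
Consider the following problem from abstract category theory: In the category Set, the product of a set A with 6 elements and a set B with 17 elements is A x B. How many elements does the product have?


In Set, the product A x B is the Cartesian product.
By the universal property, |A x B| = |A| * |B|.
|A x B| = 6 * 17 = 102

102


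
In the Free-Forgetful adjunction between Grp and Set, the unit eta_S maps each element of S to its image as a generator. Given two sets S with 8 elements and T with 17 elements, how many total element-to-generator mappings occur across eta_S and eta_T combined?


The unit eta_X: X -> U(F(X)) of the Free-Forgetful adjunction
maps each element of X to a generator of F(X). For X = S + T (disjoint
union in Set), |S + T| = |S| + |T|.
Total mappings = 8 + 17 = 25.

25


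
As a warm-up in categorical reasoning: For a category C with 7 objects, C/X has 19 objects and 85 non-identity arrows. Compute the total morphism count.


In the slice category C/X, objects are morphisms to X.
Identity morphisms: 19 (one per object of C/X).
Non-identity morphisms: 85.
Total = 19 + 85 = 104

104


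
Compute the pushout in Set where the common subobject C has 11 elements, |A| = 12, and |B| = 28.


The pushout A +_C B identifies the images of C in A and B.
|A +_C B| = |A| + |B| - |C| (for injections).
= 12 + 28 - 11 = 29

29


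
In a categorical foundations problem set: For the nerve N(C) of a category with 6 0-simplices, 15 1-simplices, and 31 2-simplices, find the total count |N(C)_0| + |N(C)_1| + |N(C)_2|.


The 2-skeleton of the nerve N(C) consists of simplices in dimensions 0, 1, 2:
  |N(C)_0| = 6 (objects)
  |N(C)_1| = 15 (morphisms)
  |N(C)_2| = 31 (composable pairs)
Total = 6 + 15 + 31 = 52

52


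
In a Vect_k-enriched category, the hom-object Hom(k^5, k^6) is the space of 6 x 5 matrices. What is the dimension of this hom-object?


In Vect-enriched categories, Hom(k^n, k^m) is the space of m x n matrices.
dim(Hom(k^5, k^6)) = 6 * 5 = 30

30


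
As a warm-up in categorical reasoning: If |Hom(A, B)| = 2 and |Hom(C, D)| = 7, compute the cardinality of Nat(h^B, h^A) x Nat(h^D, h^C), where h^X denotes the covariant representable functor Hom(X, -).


By the Yoneda lemma, Nat(h^B, h^A) is isomorphic to Hom(A, B),
so |Nat(h^B, h^A)| = |Hom(A, B)| and |Nat(h^D, h^C)| = |Hom(C, D)|.
|Hom(A, B)| = 2, |Hom(C, D)| = 7.
|Nat(h^B, h^A) x Nat(h^D, h^C)| = 2 * 7 = 14

14


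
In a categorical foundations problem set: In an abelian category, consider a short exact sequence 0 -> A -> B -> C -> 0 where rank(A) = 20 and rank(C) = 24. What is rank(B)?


For a short exact sequence 0 -> A -> B -> C -> 0,
rank is additive: rank(B) = rank(A) + rank(C).
rank(B) = 20 + 24 = 44

44


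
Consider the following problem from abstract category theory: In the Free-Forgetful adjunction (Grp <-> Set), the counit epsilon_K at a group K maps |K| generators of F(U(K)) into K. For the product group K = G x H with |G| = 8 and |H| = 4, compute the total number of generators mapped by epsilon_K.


The counit epsilon_K: F(U(K)) -> K of the Free-Forgetful adjunction
maps |K| generators of F(U(K)) into K. For K = G x H (the product group),
|G x H| = |G| * |H|.
Total generators mapped = 8 * 4 = 32.

32


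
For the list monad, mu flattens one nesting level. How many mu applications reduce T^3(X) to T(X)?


Each application of mu: T^2 -> T removes one layer of nesting.
Starting at depth 3 (i.e., T^3(X)), we need to reach T(X).
Number of mu applications = 3 - 1 = 2

2


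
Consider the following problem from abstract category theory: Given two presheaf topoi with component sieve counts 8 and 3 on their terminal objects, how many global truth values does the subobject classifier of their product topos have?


In a product of presheaf topoi E_1 x E_2, the subobject classifier
is Omega = Omega_1 x Omega_2 (componentwise), so
|Omega(top)| = |Omega_1(top_1)| * |Omega_2(top_2)|.
= 8 * 3 = 24.

24


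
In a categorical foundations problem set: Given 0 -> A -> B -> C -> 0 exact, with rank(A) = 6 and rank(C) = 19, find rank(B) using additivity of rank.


For a short exact sequence 0 -> A -> B -> C -> 0,
rank is additive: rank(B) = rank(A) + rank(C).
rank(B) = 6 + 19 = 25

25


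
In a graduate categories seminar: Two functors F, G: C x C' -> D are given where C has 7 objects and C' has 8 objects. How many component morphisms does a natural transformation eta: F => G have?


A natural transformation eta: F => G assigns one component morphism per
object of the domain category.
The domain is the product category C x C', so
|Ob(C x C')| = |Ob(C)| * |Ob(C')| = 7 * 8 = 56.
Therefore eta has 56 component morphisms.

56


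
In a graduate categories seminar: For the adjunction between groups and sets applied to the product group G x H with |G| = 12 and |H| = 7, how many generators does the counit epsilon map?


The counit epsilon_K: F(U(K)) -> K of the Free-Forgetful adjunction
maps |K| generators of F(U(K)) into K. For K = G x H (the product group),
|G x H| = |G| * |H|.
Total generators mapped = 12 * 7 = 84.

84


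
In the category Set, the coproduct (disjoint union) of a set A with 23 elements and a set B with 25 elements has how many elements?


In Set, the coproduct A + B is the disjoint union.
|A + B| = |A| + |B| = 23 + 25 = 48

48


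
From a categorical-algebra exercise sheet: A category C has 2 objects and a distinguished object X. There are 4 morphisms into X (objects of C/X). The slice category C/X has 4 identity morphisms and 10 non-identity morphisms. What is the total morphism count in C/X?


In the slice category C/X, objects are morphisms to X.
Identity morphisms: 4 (one per object of C/X).
Non-identity morphisms: 10.
Total = 4 + 10 = 14

14


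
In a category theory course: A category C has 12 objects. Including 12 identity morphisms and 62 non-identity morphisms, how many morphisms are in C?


Each object has an identity morphism, giving 12 identities.
Adding the 62 non-identity morphisms:
Total = 12 + 62 = 74

74


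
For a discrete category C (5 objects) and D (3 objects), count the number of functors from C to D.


A functor from a discrete category C to D is determined by
where each object maps. Each of the 5 objects of C can map
to any of the 3 objects of D independently.
Number of functors = 3^5 = 243

243


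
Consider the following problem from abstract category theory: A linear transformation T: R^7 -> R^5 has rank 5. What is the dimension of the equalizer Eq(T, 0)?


The equalizer of f and the zero map is ker(f).
By the rank-nullity theorem: dim(ker(f)) = dim(domain) - rank(f).
dim(ker(f)) = 7 - 5 = 2

2


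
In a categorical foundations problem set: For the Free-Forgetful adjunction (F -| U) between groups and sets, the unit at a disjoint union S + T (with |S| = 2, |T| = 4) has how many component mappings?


The unit eta_X: X -> U(F(X)) of the Free-Forgetful adjunction
maps each element of X to a generator of F(X). For X = S + T (disjoint
union in Set), |S + T| = |S| + |T|.
Total mappings = 2 + 4 = 6.

6


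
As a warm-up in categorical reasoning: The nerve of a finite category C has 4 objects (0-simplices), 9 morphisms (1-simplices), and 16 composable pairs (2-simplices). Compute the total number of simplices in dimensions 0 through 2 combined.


The 2-skeleton of the nerve N(C) consists of simplices in dimensions 0, 1, 2:
  |N(C)_0| = 4 (objects)
  |N(C)_1| = 9 (morphisms)
  |N(C)_2| = 16 (composable pairs)
Total = 4 + 9 + 16 = 29

29


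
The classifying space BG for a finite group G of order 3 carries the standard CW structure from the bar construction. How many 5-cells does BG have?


In the bar-construction CW model of BG, the n-cells are indexed by
n-tuples [g_1|...|g_n] of non-identity elements of G (degenerate
simplices with some g_i = e do not contribute cells), so there are
(|G| - 1)^n n-cells.
For dim = 5 with |G| = 3:
cells = (3 - 1)^5 = 2^5 = 32

32
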